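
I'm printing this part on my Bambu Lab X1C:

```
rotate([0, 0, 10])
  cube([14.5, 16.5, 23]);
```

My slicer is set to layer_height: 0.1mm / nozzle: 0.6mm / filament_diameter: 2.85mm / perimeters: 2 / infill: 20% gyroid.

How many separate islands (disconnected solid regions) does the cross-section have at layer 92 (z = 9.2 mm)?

At z = 9.2 mm: the cube (footprint 14.5×16.5) is included at this height; (rotated 10° about Z; rotation is an isometry so areas/perimeters/island counts are preserved). Overall, the cross-section is a single solid region. Island count = 1.

1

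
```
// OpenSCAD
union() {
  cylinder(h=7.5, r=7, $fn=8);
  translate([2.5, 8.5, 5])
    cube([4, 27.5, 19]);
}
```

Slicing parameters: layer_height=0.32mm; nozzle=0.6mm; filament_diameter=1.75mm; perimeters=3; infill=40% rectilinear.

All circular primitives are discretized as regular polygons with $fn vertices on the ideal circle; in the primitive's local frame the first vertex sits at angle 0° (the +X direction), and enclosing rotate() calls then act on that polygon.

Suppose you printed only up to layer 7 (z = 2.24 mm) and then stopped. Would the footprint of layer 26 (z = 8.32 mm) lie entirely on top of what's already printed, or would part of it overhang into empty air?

Compare the two slices. At z = 2.24: the cylinder: section is a regular 8-gon, circumradius r=7 (area = (8/2)·7.000²·sin(360°/8) = 138.59 mm²); the cube at (2.5, 8.5) is not intersected at this z (z outside [5, 24]); Combining (union): only the r=7 cylinder is present, so the union is just that shape — area = 138.59 mm². At z = 8.32: the cylinder is not intersected at this z (z outside [0, 7.5]); the 4×27.5 cube at (2.5, 8.5) contributes its full rectangle (area 110.00 mm²); Merging all regions: only the 4×27.5 cube at (2.5, 8.5) is present, so the union is just that shape — area = 110.00 mm². Checking containment: at z = 8.32 the cross-section extends beyond the z = 2.24 cross-section by about 110.00 mm².

part overhangs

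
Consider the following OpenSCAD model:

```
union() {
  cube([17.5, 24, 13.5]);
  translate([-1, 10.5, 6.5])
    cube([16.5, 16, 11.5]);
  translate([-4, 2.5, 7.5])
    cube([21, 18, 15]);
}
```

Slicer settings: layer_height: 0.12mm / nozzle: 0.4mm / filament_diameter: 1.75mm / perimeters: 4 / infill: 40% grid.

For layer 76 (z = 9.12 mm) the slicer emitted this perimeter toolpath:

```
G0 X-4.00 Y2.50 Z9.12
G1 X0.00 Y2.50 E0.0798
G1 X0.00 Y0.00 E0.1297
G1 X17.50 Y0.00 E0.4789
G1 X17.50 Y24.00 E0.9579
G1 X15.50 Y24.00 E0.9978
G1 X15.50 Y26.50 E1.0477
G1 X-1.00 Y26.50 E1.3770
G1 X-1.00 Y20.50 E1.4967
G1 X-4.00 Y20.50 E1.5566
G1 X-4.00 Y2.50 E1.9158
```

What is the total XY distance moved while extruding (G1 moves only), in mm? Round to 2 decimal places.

96.00 mm

Sum the Euclidean lengths of each G1 segment: total = 96.00 mm.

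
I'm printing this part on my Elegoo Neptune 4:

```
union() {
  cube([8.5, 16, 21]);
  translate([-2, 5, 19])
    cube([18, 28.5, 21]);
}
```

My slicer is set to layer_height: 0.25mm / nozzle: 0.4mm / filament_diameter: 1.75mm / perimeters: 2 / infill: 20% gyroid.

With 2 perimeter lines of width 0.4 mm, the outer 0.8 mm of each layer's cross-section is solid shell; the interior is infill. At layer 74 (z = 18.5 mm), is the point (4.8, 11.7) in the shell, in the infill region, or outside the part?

At z = 18.5 mm: the 8.5×16 cube contributes its full rectangle; the cube at (-2, 5) is absent (z outside [19, 40]); Combining (union): only the 8.5×16 cube is present, so the union is just that shape — 1 connected region. Overall, the cross-section is a single solid region. The nearest boundary edge runs (8.50, 0.00)→(8.50, 16.00); distance from the point to it = 3.70 mm. The point is inside the cross-section and 3.70 mm from the nearest boundary — more than the 0.8 mm shell width (2 × 0.4), so it's in the infill interior.

infill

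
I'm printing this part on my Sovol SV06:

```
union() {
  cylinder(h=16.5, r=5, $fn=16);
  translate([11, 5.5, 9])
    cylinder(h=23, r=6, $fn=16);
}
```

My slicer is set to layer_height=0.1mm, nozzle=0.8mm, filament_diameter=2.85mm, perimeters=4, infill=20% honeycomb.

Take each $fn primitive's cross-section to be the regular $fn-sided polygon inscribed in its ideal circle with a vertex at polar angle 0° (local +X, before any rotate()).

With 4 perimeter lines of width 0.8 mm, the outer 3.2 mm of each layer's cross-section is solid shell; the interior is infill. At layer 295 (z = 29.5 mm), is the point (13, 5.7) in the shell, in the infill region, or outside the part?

At z = 29.5 mm: the cylinder does not reach this height (z outside [0, 16.5]); the r=6 cylinder at (11, 5.5) contributes a regular 16-gon of circumradius 6; Taking the union: only the r=6 cylinder at (11, 5.5) is present, so the union is just that shape — 1 connected region. Overall, the cross-section is a single solid region. The nearest boundary edge runs (17.00, 5.50)→(16.54, 7.80); distance from the point to it = 3.88 mm. The point is inside the cross-section and 3.88 mm from the nearest boundary — more than the 3.2 mm shell width (4 × 0.8), so it's in the infill interior.

infill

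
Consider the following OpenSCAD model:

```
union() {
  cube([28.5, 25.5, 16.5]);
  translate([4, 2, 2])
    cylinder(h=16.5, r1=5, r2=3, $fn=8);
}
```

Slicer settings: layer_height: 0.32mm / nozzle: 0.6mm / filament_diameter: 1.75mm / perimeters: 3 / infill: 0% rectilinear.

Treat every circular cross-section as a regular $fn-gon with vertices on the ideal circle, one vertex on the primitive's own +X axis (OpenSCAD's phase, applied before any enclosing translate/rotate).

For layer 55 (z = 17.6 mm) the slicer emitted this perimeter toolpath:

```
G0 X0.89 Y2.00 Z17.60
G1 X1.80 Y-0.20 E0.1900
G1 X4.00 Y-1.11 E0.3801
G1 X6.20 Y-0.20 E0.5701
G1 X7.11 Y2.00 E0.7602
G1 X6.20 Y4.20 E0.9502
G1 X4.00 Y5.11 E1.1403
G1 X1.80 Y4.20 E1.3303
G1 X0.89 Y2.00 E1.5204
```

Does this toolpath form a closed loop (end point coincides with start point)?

Start point (G0): (0.89, 2.00). End point (last G1): the path returns to the start — closed.

yes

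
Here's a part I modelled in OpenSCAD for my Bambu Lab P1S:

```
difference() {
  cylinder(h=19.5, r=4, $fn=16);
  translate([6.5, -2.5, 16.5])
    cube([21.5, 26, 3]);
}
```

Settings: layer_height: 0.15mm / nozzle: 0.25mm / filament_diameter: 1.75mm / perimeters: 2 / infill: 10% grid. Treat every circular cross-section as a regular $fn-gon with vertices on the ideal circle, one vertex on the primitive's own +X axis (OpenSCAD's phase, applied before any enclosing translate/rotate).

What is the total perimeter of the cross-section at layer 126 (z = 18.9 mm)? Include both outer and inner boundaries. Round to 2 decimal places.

24.97 mm

At z = 18.9 mm: the cylinder: section is a regular 16-gon, circumradius r=4 (perimeter = 2·16·4.000·sin(180°/16) = 24.97 mm); the cube at (6.5, -2.5) is present — its section is the full 21.5×26 rectangle (perimeter 95.00 mm); Subtracting the remaining from the first: starting from the r=4 cylinder, the 21.5×26 cube at (6.5, -2.5) misses the remaining region (no effect) — boundary = 24.97 mm. Overall, the cross-section is a single solid region. Total boundary length (outer) = 24.97 mm.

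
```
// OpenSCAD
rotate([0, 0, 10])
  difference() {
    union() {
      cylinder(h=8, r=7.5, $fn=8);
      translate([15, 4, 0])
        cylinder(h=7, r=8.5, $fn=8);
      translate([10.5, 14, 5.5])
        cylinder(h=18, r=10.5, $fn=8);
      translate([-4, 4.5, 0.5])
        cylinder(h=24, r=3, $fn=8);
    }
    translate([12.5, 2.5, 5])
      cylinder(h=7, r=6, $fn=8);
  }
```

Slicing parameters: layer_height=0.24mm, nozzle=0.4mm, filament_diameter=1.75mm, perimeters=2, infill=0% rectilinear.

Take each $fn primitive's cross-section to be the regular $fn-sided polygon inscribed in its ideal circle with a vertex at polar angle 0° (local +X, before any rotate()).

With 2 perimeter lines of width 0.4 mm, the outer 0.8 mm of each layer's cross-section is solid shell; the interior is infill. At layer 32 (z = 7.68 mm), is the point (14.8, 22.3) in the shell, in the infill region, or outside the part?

At z = 7.68 mm: the cylinder: section is a regular 8-gon, circumradius r=7.5; the cylinder at (15, 4) does not reach this height (z outside [0, 7]); the r=10.5 cylinder at (10.5, 14) contributes a regular 8-gon of circumradius 10.5; the r=3 cylinder at (-4, 4.5) gives a regular 8-gon of circumradius 3 (constant along its height); Merging all regions: the regions partially overlap (shared area 17.84 mm²), so overlapping operands fuse into one piece — 2 connected regions; the r=6 cylinder at (12.5, 2.5) contributes a regular 8-gon of circumradius 6; After the difference (first − rest): starting from the result so far, the r=6 cylinder at (12.5, 2.5) partially overlaps it — only the 26.88 mm² overlap (of its 101.82 mm²) is removed, clipping the outline — 2 connected regions; (whole slice rotated 10° about Z — lengths, areas and connectivity unchanged). Overall, the cross-section has 2 separate islands. Undo the 10° rotation: the query point maps to (18.448, 19.391) in the un-rotated model frame. The nearest boundary edge runs (17.92, 21.42)→(21.00, 14.00); distance from the point to it = 0.30 mm. (Shell/infill is judged within the island containing the point — the largest one.) The point is inside the cross-section, 0.30 mm from the nearest boundary — within the 0.8 mm shell band (2 × 0.4).

shell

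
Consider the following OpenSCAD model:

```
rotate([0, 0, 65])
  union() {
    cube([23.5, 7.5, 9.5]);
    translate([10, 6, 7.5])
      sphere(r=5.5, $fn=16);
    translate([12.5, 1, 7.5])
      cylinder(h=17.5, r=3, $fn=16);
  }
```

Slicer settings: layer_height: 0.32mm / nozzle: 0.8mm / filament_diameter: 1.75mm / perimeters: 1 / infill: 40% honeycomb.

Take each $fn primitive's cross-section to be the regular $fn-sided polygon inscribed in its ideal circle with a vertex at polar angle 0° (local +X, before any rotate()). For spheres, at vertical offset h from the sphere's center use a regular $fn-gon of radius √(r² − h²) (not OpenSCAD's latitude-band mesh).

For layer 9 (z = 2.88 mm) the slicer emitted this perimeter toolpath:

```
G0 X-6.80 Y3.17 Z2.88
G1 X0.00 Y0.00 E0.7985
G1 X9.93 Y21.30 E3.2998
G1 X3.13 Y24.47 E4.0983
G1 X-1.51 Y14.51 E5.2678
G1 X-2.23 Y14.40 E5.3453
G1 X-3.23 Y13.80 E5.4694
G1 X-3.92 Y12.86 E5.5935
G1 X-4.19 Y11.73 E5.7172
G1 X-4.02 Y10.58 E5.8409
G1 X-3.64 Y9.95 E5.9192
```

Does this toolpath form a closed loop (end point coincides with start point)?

no

Start point (G0): (-6.80, 3.17). End point (last G1): the path does not return to the start — open.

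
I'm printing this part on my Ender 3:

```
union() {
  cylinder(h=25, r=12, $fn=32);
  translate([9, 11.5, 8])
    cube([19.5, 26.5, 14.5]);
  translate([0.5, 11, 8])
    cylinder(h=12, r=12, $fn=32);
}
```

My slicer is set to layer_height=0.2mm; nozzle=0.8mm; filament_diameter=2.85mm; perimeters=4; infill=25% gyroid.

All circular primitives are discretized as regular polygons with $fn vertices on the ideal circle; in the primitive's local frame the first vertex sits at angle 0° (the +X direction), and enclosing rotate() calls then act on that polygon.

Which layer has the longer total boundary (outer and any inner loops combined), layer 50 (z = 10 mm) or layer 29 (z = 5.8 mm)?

layer 50 (z = 10 mm)

Layer 50 (z = 10): the r=12 cylinder gives a regular 32-gon of circumradius 12 (constant along its height) (perimeter = 2·32·12.000·sin(180°/32) = 75.28 mm); the cube at (9, 11.5) (footprint 19.5×26.5) is included at this height (perimeter 92.00 mm); the r=12 cylinder at (0.5, 11) gives a regular 32-gon of circumradius 12 (constant along its height) (perimeter = 2·32·12.000·sin(180°/32) = 75.28 mm); Combining (union): the regions partially overlap (shared area 214.01 mm²), so the edge portions inside another operand are dropped and the merged outline is re-measured after clipping — boundary = 169.91 mm. So its perimeter = 169.91 mm. Layer 29 (z = 5.8): the r=12 cylinder gives a regular 32-gon of circumradius 12 (constant along its height) (perimeter = 2·32·12.000·sin(180°/32) = 75.28 mm); the cube at (9, 11.5) is not intersected at this z (z outside [8, 22.5]); the cylinder at (0.5, 11) is not intersected at this z (z outside [8, 20]); Merging all regions: only the r=12 cylinder is present, so the union is just that shape — boundary = 75.28 mm. So its perimeter = 75.28 mm. Layer 50 is larger (169.91 vs 75.28 mm).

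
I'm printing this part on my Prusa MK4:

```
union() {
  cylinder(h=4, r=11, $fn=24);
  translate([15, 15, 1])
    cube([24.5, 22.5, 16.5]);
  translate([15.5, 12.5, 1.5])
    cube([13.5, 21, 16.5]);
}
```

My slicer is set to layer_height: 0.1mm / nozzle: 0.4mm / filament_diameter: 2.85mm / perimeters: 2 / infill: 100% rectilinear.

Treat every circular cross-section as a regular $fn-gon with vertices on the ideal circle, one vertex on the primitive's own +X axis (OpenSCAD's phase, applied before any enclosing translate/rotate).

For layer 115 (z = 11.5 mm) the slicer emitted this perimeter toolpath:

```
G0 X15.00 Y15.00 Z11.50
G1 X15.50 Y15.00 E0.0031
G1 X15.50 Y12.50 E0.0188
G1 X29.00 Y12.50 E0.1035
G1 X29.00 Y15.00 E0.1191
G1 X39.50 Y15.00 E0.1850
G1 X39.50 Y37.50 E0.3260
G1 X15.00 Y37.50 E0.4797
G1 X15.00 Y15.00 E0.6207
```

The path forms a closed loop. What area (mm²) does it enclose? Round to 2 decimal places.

Apply the shoelace formula to the sequence of (X, Y) vertices; enclosed area = 585.00 mm².

585.00 mm²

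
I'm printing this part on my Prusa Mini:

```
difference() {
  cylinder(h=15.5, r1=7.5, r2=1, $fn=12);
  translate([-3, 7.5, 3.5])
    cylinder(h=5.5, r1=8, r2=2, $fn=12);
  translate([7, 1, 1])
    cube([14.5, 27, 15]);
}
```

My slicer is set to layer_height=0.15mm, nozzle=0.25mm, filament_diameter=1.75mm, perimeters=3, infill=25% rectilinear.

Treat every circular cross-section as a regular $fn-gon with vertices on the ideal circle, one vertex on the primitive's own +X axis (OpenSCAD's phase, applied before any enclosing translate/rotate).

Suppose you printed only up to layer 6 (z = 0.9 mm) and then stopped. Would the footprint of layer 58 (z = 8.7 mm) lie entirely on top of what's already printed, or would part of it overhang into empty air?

entirely on top

Compare the two slices. At z = 0.9: the cone (r1=7.5→r2=1) has section circumradius 7.123 here — a regular 12-gon (area = (12/2)·7.123²·sin(360°/12) = 152.19 mm²); the cone at (-3, 7.5) does not reach this height (z outside [3.5, 9]); the cube at (7, 1) is not intersected at this z (z outside [1, 16]); Taking the first minus the rest: none of the subtracted shapes is present at this height, so the cone is unchanged — area = 152.19 mm². At z = 8.7: the cone contributes a regular 12-gon of circumradius 3.852 (interpolated between r1=7.5 and r2=1 at t=0.561) (area = (12/2)·3.852²·sin(360°/12) = 44.50 mm²); the cone at (-3, 7.5): at t=0.945 of its height the radius interpolates to r₁+(r₂−r₁)t = 2.327, giving a regular 12-gon of that circumradius (area = (12/2)·2.327²·sin(360°/12) = 16.25 mm²); the cube at (7, 1) (footprint 14.5×27) is included at this height (area 391.50 mm²); Subtracting the remaining from the first: starting from the cone (44.50 mm²), the cone at (-3, 7.5) misses the remaining region (no effect); the 14.5×27 cube at (7, 1) misses the remaining region (no effect) — area = 44.50 mm². Checking containment: the cross-section at z = 8.7 is a subset of the cross-section at z = 0.9.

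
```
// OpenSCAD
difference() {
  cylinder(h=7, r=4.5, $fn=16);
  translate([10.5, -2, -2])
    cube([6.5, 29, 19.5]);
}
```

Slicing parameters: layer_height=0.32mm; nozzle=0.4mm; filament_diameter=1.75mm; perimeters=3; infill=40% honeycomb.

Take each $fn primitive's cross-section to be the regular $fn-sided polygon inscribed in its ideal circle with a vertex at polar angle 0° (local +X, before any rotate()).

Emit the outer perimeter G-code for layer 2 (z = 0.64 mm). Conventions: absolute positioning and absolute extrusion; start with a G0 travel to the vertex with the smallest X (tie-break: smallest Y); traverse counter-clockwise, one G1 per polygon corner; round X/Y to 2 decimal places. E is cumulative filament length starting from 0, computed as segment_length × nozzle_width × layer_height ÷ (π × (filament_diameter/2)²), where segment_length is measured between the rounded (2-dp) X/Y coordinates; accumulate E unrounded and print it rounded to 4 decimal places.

G0 X-4.50 Y0.00 Z0.64
G1 X-4.16 Y-1.72 E0.0933
G1 X-3.18 Y-3.18 E0.1869
G1 X-1.72 Y-4.16 E0.2805
G1 X0.00 Y-4.50 E0.3738
G1 X1.72 Y-4.16 E0.4671
G1 X3.18 Y-3.18 E0.5606
G1 X4.16 Y-1.72 E0.6542
G1 X4.50 Y0.00 E0.7475
G1 X4.16 Y1.72 E0.8408
G1 X3.18 Y3.18 E0.9344
G1 X1.72 Y4.16 E1.0280
G1 X0.00 Y4.50 E1.1213
G1 X-1.72 Y4.16 E1.2146
G1 X-3.18 Y3.18 E1.3082
G1 X-4.16 Y1.72 E1.4017
G1 X-4.50 Y0.00 E1.4950

At z = 0.64 mm: the r=4.5 cylinder contributes a regular 16-gon of circumradius 4.5; the cube at (10.5, -2) (footprint 6.5×29) is included at this height; Subtracting the remaining from the first: starting from the r=4.5 cylinder, the 6.5×29 cube at (10.5, -2) misses the remaining region (no effect) — 1 connected region. The outline is a single polygon with 16 vertices. Extrusion per mm of travel: 0.4 × 0.32 / (π × 0.875²) = 0.053216. Accumulating E over each segment gives final E = 1.4950.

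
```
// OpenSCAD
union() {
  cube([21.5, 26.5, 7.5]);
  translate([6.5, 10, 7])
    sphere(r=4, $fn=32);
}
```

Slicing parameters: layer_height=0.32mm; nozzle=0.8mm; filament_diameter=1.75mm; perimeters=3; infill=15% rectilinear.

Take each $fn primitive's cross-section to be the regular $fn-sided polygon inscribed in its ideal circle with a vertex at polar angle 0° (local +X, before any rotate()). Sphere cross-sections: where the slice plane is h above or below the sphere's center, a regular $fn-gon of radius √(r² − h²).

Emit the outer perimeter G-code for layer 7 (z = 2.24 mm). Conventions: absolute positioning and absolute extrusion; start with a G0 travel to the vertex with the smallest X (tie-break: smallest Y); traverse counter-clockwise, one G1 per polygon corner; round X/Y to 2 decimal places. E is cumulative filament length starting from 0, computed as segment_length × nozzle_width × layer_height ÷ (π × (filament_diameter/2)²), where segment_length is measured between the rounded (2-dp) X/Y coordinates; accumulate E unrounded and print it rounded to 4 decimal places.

G0 X0.00 Y0.00 Z2.24
G1 X21.50 Y0.00 E2.2883
G1 X21.50 Y26.50 E5.1088
G1 X0.00 Y26.50 E7.3971
G1 X0.00 Y0.00 E10.2175

At z = 2.24 mm: the cube (footprint 21.5×26.5) is included at this height; the sphere at (6.5, 10) is not intersected at this z (|z−center|=4.760 > r=4); Merging all regions: only the 21.5×26.5 cube is present, so the union is just that shape — 1 connected region. The outline is a single polygon with 4 vertices. Extrusion per mm of travel: 0.8 × 0.32 / (π × 0.875²) = 0.106432. Accumulating E over each segment gives final E = 10.2175.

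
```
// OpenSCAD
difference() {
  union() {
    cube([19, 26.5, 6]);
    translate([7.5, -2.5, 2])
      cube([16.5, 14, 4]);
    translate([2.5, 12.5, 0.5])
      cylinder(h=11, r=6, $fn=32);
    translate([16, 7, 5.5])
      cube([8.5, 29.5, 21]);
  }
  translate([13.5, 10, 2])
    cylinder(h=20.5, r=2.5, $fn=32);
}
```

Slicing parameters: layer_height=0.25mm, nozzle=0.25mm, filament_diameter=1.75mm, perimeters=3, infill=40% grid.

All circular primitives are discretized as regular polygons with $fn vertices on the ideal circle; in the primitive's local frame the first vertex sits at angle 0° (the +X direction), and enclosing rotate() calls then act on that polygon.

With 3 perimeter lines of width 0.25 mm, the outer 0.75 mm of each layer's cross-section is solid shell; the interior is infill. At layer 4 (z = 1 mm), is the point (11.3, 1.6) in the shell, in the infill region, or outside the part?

At z = 1 mm: the cube is present — its section is the full 19×26.5 rectangle; the cube at (7.5, -2.5) is absent (z outside [2, 6]); the r=6 cylinder at (2.5, 12.5) gives a regular 32-gon of circumradius 6 (constant along its height); the cube at (16, 7) is not intersected at this z (z outside [5.5, 26.5]); Combining (union): the regions partially overlap (shared area 85.20 mm²), so overlapping operands fuse into one piece — 1 connected region; the cylinder at (13.5, 10) does not reach this height (z outside [2, 22.5]); Taking the first minus the rest: none of the subtracted shapes is present at this height, so that combined region is unchanged — 1 connected region. Overall, the cross-section is a single solid region. The nearest boundary edge runs (19.00, 0.00)→(0.00, 0.00); distance from the point to it = 1.60 mm. The point is inside the cross-section and 1.60 mm from the nearest boundary — more than the 0.75 mm shell width (3 × 0.25), so it's in the infill interior.

infill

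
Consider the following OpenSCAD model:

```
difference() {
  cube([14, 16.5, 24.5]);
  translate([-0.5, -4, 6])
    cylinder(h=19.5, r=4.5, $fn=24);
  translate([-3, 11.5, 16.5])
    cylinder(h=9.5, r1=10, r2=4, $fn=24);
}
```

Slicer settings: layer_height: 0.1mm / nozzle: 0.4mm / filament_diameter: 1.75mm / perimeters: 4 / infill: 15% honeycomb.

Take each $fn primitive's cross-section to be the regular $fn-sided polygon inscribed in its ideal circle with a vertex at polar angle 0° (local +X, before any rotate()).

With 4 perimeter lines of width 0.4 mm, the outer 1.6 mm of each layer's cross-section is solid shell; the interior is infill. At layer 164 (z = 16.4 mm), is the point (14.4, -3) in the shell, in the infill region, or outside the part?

At z = 16.4 mm: the cube is present — its section is the full 14×16.5 rectangle; the r=4.5 cylinder at (-0.5, -4) contributes a regular 24-gon of circumradius 4.5; the cone at (-3, 11.5) is absent (z outside [16.5, 26]); Taking the first minus the rest: starting from the 14×16.5 cube, the r=4.5 cylinder at (-0.5, -4) partially overlaps it — only the 0.40 mm² overlap (of its 62.89 mm²) is removed, clipping the outline — 1 connected region. Overall, the cross-section is a single solid region. The nearest boundary edge runs (14.00, 16.50)→(14.00, 0.00); distance from the point to it = 3.03 mm. The point is not inside any of the regions above, so it lies outside the cross-section (3.03 mm from the nearest boundary).

outside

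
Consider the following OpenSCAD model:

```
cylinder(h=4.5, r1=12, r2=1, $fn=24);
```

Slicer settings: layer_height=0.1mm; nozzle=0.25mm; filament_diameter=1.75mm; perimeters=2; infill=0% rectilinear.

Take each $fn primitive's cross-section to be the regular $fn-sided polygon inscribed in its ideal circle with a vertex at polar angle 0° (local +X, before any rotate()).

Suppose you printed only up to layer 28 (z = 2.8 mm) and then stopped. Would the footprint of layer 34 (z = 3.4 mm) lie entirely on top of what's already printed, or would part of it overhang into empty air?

Compare the two slices. At z = 2.8: the cone contributes a regular 24-gon of circumradius 5.156 (interpolated between r1=12 and r2=1 at t=0.622) (area = (24/2)·5.156²·sin(360°/24) = 82.55 mm²). At z = 3.4: the cone (r1=12→r2=1) has section circumradius 3.689 here — a regular 24-gon (area = (24/2)·3.689²·sin(360°/24) = 42.26 mm²). Checking containment: the cross-section at z = 3.4 is a subset of the cross-section at z = 2.8.

entirely on top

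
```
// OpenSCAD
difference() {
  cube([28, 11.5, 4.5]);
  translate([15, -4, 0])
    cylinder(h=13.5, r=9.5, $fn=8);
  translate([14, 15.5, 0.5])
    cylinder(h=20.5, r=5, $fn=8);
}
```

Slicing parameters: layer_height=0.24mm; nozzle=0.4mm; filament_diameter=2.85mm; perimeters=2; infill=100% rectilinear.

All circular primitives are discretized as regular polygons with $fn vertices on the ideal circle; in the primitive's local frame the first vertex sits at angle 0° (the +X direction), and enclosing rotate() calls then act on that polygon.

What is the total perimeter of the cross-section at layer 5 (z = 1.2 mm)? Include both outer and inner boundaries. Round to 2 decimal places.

84.14 mm

At z = 1.2 mm: the cube is present — its section is the full 28×11.5 rectangle (perimeter 79.00 mm); the r=9.5 cylinder at (15, -4) contributes a regular 8-gon of circumradius 9.5 (perimeter = 2·8·9.500·sin(180°/8) = 58.17 mm); the r=5 cylinder at (14, 15.5) contributes a regular 8-gon of circumradius 5 (perimeter = 2·8·5.000·sin(180°/8) = 30.61 mm); Taking the first minus the rest: starting from the 28×11.5 cube, the r=9.5 cylinder at (15, -4) partially overlaps it — only the 58.26 mm² overlap (of its 255.27 mm²) is removed, clipping the outline; the r=5 cylinder at (14, 15.5) partially overlaps it — only the 2.41 mm² overlap (of its 70.71 mm²) is removed, clipping the outline — boundary = 84.14 mm. Overall, the cross-section is a single solid region. Total boundary length (outer) = 84.14 mm.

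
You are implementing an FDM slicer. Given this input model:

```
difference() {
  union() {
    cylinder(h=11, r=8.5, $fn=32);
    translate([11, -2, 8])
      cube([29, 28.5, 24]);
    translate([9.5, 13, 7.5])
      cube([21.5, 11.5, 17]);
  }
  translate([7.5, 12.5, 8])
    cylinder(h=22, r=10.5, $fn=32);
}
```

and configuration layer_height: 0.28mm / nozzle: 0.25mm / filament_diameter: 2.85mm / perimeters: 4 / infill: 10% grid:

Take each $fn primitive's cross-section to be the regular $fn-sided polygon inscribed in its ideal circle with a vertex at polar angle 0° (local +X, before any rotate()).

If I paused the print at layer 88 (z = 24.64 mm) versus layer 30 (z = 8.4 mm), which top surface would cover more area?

layer 30 (z = 8.4 mm)

Layer 88 (z = 24.64): the cylinder does not reach this height (z outside [0, 11]); the cube at (11, -2) is present — its section is the full 29×28.5 rectangle (area 826.50 mm²); the cube at (9.5, 13) is not intersected at this z (z outside [7.5, 24.5]); Combining (union): only the 29×28.5 cube at (11, -2) is present, so the union is just that shape — area = 826.50 mm²; the cylinder at (7.5, 12.5): section is a regular 32-gon, circumradius r=10.5 (area = (32/2)·10.500²·sin(360°/32) = 344.14 mm²); Taking the first minus the rest: starting from the result so far (826.50 mm²), the r=10.5 cylinder at (7.5, 12.5) partially overlaps it — only the 100.21 mm² overlap (of its 344.14 mm²) is removed, clipping the outline — area = 726.29 mm². So its area = 726.29 mm². Layer 30 (z = 8.4): the r=8.5 cylinder contributes a regular 32-gon of circumradius 8.5 (area = (32/2)·8.500²·sin(360°/32) = 225.52 mm²); the cube at (11, -2) (footprint 29×28.5) is included at this height (area 826.50 mm²); the cube at (9.5, 13) is present — its section is the full 21.5×11.5 rectangle (area 247.25 mm²); Taking the union: the regions partially overlap — summed areas 1299.27 mm² minus the doubly-counted overlap 230.00 mm² gives 1069.27 mm² — area = 1069.27 mm²; the cylinder at (7.5, 12.5): section is a regular 32-gon, circumradius r=10.5 (area = (32/2)·10.500²·sin(360°/32) = 344.14 mm²); Taking the first minus the rest: starting from the result so far (1069.27 mm²), the r=10.5 cylinder at (7.5, 12.5) partially overlaps it — only the 150.37 mm² overlap (of its 344.14 mm²) is removed, clipping the outline — area = 918.91 mm². So its area = 918.91 mm². Layer 30 is larger (918.91 vs 726.29 mm²).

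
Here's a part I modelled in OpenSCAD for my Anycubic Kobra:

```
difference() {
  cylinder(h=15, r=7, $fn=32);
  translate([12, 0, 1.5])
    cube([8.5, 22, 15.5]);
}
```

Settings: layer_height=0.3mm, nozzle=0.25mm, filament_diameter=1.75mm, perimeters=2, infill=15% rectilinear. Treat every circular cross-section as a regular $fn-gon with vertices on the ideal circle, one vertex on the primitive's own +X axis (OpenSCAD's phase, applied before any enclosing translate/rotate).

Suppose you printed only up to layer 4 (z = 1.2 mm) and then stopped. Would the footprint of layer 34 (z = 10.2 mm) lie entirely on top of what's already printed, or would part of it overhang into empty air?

Compare the two slices. At z = 1.2: the r=7 cylinder gives a regular 32-gon of circumradius 7 (constant along its height) (area = (32/2)·7.000²·sin(360°/32) = 152.95 mm²); the cube at (12, 0) is not intersected at this z (z outside [1.5, 17]); Taking the first minus the rest: none of the subtracted shapes is present at this height, so the r=7 cylinder is unchanged — area = 152.95 mm². At z = 10.2: the r=7 cylinder contributes a regular 32-gon of circumradius 7 (area = (32/2)·7.000²·sin(360°/32) = 152.95 mm²); the 8.5×22 cube at (12, 0) contributes its full rectangle (area 187.00 mm²); After the difference (first − rest): starting from the r=7 cylinder (152.95 mm²), the 8.5×22 cube at (12, 0) misses the remaining region (no effect) — area = 152.95 mm². Checking containment: the cross-section at z = 10.2 is a subset of the cross-section at z = 1.2.

entirely on top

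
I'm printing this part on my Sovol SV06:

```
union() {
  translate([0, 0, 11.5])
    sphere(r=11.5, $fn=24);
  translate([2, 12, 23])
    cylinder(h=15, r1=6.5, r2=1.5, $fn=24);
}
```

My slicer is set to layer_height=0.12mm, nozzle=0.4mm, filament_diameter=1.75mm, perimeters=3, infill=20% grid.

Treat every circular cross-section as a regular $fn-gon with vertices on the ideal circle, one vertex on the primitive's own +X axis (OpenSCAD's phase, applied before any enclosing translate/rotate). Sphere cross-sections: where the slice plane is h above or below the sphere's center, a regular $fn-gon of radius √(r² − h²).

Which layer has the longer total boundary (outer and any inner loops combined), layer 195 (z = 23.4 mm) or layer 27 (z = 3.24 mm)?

Layer 195 (z = 23.4): the sphere is not intersected at this z (|z−center|=11.900 > r=11.5); the cone at (2, 12) (r1=6.5→r2=1.5) has section circumradius 6.367 here — a regular 24-gon (perimeter = 2·24·6.367·sin(180°/24) = 39.89 mm); Taking the union: only the cone at (2, 12) is present, so the union is just that shape — boundary = 39.89 mm. So its perimeter = 39.89 mm. Layer 27 (z = 3.24): the r=11.5 sphere contributes a regular 24-gon of circumradius √(11.5²−8.26²) = 8.001 (perimeter = 2·24·8.001·sin(180°/24) = 50.13 mm); the cone at (2, 12) is absent (z outside [23, 38]); Merging all regions: only the r=11.5 sphere is present, so the union is just that shape — boundary = 50.13 mm. So its perimeter = 50.13 mm. Layer 27 is larger (50.13 vs 39.89 mm).

layer 27 (z = 3.24 mm)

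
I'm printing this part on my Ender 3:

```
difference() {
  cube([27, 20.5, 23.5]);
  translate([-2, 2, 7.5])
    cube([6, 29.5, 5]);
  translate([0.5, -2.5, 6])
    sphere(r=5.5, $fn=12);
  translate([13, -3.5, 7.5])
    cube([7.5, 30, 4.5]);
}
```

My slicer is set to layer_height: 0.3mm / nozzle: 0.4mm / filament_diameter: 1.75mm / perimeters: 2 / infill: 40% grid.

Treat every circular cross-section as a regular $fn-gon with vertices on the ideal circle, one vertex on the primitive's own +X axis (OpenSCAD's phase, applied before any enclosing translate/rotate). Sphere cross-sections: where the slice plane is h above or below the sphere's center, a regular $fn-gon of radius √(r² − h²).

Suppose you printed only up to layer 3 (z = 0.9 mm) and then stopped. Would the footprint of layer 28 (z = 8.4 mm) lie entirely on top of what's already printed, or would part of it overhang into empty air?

Compare the two slices. At z = 0.9: the cube is present — its section is the full 27×20.5 rectangle (area 553.50 mm²); the cube at (-2, 2) is not intersected at this z (z outside [7.5, 12.5]); the r=5.5 sphere at (0.5, -2.5) slices to a regular 12-gon of circumradius 2.059 (√(r²−h²) with h=5.1 from center) (area = (12/2)·2.059²·sin(360°/12) = 12.72 mm²); the cube at (13, -3.5) is not intersected at this z (z outside [7.5, 12]); Taking the first minus the rest: starting from the 27×20.5 cube (553.50 mm²), the r=5.5 sphere at (0.5, -2.5) misses the remaining region (no effect) — area = 553.50 mm². At z = 8.4: the cube (footprint 27×20.5) is included at this height (area 553.50 mm²); the cube at (-2, 2) is present — its section is the full 6×29.5 rectangle (area 177.00 mm²); the r=5.5 sphere at (0.5, -2.5) slices to a regular 12-gon of circumradius 4.949 (√(r²−h²) with h=2.4 from center) (area = (12/2)·4.949²·sin(360°/12) = 73.47 mm²); the cube at (13, -3.5) (footprint 7.5×30) is included at this height (area 225.00 mm²); Taking the first minus the rest: starting from the 27×20.5 cube (553.50 mm²), the 6×29.5 cube at (-2, 2) partially overlaps it — only the 74.00 mm² overlap (of its 177.00 mm²) is removed, clipping the outline; the r=5.5 sphere at (0.5, -2.5) partially overlaps it — only the 7.46 mm² overlap (of its 73.47 mm²) is removed, clipping the outline; the 7.5×30 cube at (13, -3.5) partially overlaps it — only the 153.75 mm² overlap (of its 225.00 mm²) is removed, clipping the outline — area = 318.29 mm². Checking containment: the cross-section at z = 8.4 is a subset of the cross-section at z = 0.9.

entirely on top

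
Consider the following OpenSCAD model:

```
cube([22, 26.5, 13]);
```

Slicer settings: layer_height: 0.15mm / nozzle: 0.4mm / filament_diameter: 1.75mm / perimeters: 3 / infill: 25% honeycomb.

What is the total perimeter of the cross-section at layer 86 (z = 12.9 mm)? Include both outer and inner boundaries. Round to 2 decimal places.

97.00 mm

At z = 12.9 mm: the cube is present — its section is the full 22×26.5 rectangle (perimeter 97.00 mm). Overall, the cross-section is a single solid region. Total boundary length (outer) = 97.00 mm.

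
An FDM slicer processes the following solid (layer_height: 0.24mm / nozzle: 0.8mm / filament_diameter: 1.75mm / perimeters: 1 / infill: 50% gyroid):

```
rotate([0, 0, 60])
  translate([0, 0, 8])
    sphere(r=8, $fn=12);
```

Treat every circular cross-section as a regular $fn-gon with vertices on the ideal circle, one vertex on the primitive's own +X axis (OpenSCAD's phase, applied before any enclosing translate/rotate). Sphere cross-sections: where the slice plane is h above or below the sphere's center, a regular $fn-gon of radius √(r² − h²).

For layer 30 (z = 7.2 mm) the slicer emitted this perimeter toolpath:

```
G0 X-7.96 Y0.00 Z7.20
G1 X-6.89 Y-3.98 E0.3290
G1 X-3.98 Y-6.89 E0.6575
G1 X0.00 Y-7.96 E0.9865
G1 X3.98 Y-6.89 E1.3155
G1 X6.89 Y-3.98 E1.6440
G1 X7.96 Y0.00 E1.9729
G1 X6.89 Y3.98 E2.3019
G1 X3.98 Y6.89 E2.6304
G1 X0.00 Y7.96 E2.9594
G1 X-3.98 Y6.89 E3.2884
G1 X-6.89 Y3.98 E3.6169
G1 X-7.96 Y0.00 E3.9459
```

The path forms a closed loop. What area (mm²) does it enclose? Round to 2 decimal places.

Apply the shoelace formula to the sequence of (X, Y) vertices; enclosed area = 189.99 mm².

189.99 mm²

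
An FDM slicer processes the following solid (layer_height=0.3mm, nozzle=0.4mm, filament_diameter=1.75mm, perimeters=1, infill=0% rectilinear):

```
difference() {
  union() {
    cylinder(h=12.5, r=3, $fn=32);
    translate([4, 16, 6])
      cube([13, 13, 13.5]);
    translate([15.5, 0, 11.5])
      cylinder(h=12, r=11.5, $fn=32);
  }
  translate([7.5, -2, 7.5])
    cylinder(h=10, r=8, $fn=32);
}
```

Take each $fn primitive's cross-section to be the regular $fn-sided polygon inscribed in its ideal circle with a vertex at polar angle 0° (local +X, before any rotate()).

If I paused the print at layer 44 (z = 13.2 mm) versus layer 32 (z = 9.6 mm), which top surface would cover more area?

Layer 44 (z = 13.2): the cylinder is not intersected at this z (z outside [0, 12.5]); the 13×13 cube at (4, 16) contributes its full rectangle (area 169.00 mm²); the r=11.5 cylinder at (15.5, 0) gives a regular 32-gon of circumradius 11.5 (constant along its height) (area = (32/2)·11.500²·sin(360°/32) = 412.81 mm²); Taking the union: the 2 present regions are separate (no shared area or edge), so areas and boundary lengths simply add and each stays a separate island — area = 581.81 mm²; the r=8 cylinder at (7.5, -2) contributes a regular 32-gon of circumradius 8 (area = (32/2)·8.000²·sin(360°/32) = 199.77 mm²); Taking the first minus the rest: starting from that combined region (581.81 mm²), the r=8 cylinder at (7.5, -2) partially overlaps it — only the 135.13 mm² overlap (of its 199.77 mm²) is removed, clipping the outline — area = 446.68 mm². So its area = 446.68 mm². Layer 32 (z = 9.6): the r=3 cylinder gives a regular 32-gon of circumradius 3 (constant along its height) (area = (32/2)·3.000²·sin(360°/32) = 28.09 mm²); the cube at (4, 16) is present — its section is the full 13×13 rectangle (area 169.00 mm²); the cylinder at (15.5, 0) is not intersected at this z (z outside [11.5, 23.5]); Combining (union): the 2 present regions are separate (no shared area or edge), so areas and boundary lengths simply add and each stays a separate island — area = 197.09 mm²; the cylinder at (7.5, -2): section is a regular 32-gon, circumradius r=8 (area = (32/2)·8.000²·sin(360°/32) = 199.77 mm²); Subtracting the remaining from the first: starting from that combined region (197.09 mm²), the r=8 cylinder at (7.5, -2) partially overlaps it — only the 14.18 mm² overlap (of its 199.77 mm²) is removed, clipping the outline — area = 182.91 mm². So its area = 182.91 mm². Layer 44 is larger (446.68 vs 182.91 mm²).

layer 44 (z = 13.2 mm)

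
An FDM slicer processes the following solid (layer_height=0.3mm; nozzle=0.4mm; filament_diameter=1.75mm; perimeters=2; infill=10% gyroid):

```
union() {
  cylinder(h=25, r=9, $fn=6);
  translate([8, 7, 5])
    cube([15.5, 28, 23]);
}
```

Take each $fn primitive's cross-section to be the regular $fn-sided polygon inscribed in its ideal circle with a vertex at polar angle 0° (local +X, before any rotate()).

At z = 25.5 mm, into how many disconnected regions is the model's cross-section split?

At z = 25.5 mm: the cylinder does not reach this height (z outside [0, 25]); the 15.5×28 cube at (8, 7) contributes its full rectangle; Merging all regions: only the 15.5×28 cube at (8, 7) is present, so the union is just that shape — 1 connected region. The result has 1 disconnected region.

1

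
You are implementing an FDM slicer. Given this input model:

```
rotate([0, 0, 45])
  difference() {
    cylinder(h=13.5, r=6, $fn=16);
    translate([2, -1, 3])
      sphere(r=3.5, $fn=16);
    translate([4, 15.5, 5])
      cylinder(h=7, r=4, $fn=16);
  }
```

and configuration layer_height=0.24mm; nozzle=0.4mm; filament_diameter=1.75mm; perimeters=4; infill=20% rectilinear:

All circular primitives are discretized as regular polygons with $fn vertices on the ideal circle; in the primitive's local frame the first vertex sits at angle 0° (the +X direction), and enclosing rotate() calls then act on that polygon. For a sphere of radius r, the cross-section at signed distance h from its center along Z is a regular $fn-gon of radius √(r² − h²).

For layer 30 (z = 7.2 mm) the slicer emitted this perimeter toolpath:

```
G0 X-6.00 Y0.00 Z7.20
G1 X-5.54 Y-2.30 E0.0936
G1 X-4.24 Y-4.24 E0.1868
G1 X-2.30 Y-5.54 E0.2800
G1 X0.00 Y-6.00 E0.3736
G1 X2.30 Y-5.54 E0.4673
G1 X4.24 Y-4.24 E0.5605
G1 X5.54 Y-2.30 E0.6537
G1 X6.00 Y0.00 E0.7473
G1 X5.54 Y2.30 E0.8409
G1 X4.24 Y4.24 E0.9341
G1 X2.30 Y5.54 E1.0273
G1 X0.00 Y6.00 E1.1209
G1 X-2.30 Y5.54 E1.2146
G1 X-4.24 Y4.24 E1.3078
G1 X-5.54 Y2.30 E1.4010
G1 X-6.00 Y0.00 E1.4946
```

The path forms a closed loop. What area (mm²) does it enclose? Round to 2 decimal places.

Apply the shoelace formula to the sequence of (X, Y) vertices; enclosed area = 110.15 mm².

110.15 mm²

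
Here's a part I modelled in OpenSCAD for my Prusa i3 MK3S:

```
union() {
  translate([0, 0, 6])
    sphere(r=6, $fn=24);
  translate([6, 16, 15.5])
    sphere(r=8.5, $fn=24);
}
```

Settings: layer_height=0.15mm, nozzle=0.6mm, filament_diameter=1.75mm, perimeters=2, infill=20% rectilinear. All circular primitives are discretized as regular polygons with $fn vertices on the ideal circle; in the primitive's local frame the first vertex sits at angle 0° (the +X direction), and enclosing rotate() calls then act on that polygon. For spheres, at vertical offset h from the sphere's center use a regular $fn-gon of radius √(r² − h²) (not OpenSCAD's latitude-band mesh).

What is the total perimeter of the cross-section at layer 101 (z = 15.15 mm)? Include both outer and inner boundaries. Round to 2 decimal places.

53.21 mm

At z = 15.15 mm: the sphere is absent (|z−center|=9.150 > r=6); the sphere at (6, 16): section is a regular 24-gon, circumradius = √(r²−h²) = √(8.5²−0.35²) = 8.493 (perimeter = 2·24·8.493·sin(180°/24) = 53.21 mm); Taking the union: only the r=8.5 sphere at (6, 16) is present, so the union is just that shape — boundary = 53.21 mm. Overall, the cross-section is a single solid region. Total boundary length (outer) = 53.21 mm.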